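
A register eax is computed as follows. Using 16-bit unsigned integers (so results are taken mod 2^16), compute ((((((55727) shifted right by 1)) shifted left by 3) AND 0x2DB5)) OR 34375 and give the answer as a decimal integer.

55727 = 1101100110101111
→ shifted right by 1 → 0110110011010111 = 27863
→ shifted left by 3 (mod 2^16) → 0110011010111000 = 26296
0x2DB5 = 0010110110110101
→ AND → 0010010010110000 = 9392
34375 = 1000011001000111
→ OR → 1010011011110111 = 42743

42743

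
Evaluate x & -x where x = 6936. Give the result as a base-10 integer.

x = 1101100011000 = 6936
-x (two's complement) = …0010011101000
AND   = 0000000001000 = 8
(x & -x isolates the lowest set bit of x.)

8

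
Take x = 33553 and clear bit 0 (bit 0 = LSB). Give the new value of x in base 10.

x = 1000001100010001
bit 0 is currently 1; clear it via x & ~(1 << 0) = x & ~1
→ 1000001100010000 = 33552

33552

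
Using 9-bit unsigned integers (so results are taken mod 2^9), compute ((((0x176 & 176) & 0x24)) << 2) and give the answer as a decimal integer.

0x176 = 101110110
176 = 010110000
→ & → 000110000 = 48
0x24 = 000100100
→ & → 000100000 = 32
→ << 2 (mod 2^9) → 010000000 = 128

128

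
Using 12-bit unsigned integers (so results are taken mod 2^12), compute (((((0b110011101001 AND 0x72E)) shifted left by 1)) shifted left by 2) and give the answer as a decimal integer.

0b110011101001 = 110011101001
0x72E = 011100101110
→ AND → 010000101000 = 1064
→ shifted left by 1 (mod 2^12) → 100001010000 = 2128
→ shifted left by 2 (mod 2^12) → 000101000000 = 320

320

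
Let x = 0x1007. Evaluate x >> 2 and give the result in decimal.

1025

0x1007 = 1000000000111
shift right by 2 → 0010000000001 = 1025
(equivalently, floor(4103 / 4))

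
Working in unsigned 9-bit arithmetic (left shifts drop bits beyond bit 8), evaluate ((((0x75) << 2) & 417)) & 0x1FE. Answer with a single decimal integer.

0x75 = 001110101
→ << 2 (mod 2^9) → 111010100 = 468
417 = 110100001
→ & → 110000000 = 384
0x1FE = 111111110
→ & → 110000000 = 384

384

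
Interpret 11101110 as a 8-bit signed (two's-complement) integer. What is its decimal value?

pattern = 11101110 (MSB is 1 ⇒ negative)
Invert: 00010001, add 1 → 00010010 = 18, so the value is -18.
(Equivalently: 238 - 2^8 = 238 - 256 = -18.)

-18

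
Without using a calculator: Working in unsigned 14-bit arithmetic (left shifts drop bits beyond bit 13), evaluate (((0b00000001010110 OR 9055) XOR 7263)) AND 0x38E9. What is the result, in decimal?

14336

0b00000001010110 = 00000001010110
9055 = 10001101011111
→ OR → 10001101011111 = 9055
7263 = 01110001011111
→ XOR → 11111100000000 = 16128
0x38E9 = 11100011101001
→ AND → 11100000000000 = 14336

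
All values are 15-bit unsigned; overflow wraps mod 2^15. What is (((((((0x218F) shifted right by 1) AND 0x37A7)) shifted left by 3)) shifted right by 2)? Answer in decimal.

0x218F = 010000110001111
→ shifted right by 1 → 001000011000111 = 4295
0x37A7 = 011011110100111
→ AND → 001000010000111 = 4231
→ shifted left by 3 (mod 2^15) → 000010000111000 = 1080
→ shifted right by 2 → 000000100001110 = 270

270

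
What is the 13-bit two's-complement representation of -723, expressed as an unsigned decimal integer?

7469

723 in 13 bits: 0001011010011
Invert: 1110100101100
Add 1:  1110100101101 = 7469
(Check: 2^13 - 723 = 8192 - 723 = 7469.)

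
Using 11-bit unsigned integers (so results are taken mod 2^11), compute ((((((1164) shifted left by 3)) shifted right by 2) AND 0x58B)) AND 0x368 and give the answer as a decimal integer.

1164 = 10010001100
→ shifted left by 3 (mod 2^11) → 10001100000 = 1120
→ shifted right by 2 → 00100011000 = 280
0x58B = 10110001011
→ AND → 00100001000 = 264
0x368 = 01101101000
→ AND → 00100001000 = 264

264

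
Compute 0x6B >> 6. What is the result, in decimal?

0x6B = 1101011
shift right by 6 → 0000001 = 1
(equivalently, floor(107 / 64))

1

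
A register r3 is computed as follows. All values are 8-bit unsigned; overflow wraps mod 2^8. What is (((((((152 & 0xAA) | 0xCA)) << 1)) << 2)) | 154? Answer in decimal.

218

152 = 10011000
0xAA = 10101010
→ & → 10001000 = 136
0xCA = 11001010
→ | → 11001010 = 202
→ << 1 (mod 2^8) → 10010100 = 148
→ << 2 (mod 2^8) → 01010000 = 80
154 = 10011010
→ | → 11011010 = 218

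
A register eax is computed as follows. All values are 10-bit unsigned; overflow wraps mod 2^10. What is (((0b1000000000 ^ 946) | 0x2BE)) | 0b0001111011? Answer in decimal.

0b1000000000 = 1000000000
946 = 1110110010
→ ^ → 0110110010 = 434
0x2BE = 1010111110
→ | → 1110111110 = 958
0b0001111011 = 0001111011
→ | → 1111111111 = 1023

1023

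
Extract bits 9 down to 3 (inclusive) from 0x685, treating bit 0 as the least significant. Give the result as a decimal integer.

v = 11010000101
Shift right by 3: 11010000
Mask low 7 bits: 1010000 = 80

80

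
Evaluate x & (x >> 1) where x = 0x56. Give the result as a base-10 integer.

x = 1010110 = 86
x>>1 = 0101011
AND  = 0000010 = 2
(x & (x >> 1) has a 1 wherever x has two consecutive 1 bits.)

2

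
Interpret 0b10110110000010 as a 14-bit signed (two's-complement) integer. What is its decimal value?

pattern = 10110110000010 (MSB is 1 ⇒ negative)
Invert: 01001001111101, add 1 → 01001001111110 = 4734, so the value is -4734.
(Equivalently: 11650 - 2^14 = 11650 - 16384 = -4734.)

-4734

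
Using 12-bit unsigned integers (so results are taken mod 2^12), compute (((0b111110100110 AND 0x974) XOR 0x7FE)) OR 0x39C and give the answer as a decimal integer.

4062

0b111110100110 = 111110100110
0x974 = 100101110100
→ AND → 100100100100 = 2340
0x7FE = 011111111110
→ XOR → 111011011010 = 3802
0x39C = 001110011100
→ OR → 111111011110 = 4062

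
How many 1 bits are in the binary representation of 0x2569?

7

0x2569 = 10010101101001
Count the 1s: 1 + 1 + 1 + 1 + 1 + 1 + 1 = 7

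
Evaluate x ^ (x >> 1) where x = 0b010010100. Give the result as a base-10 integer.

x = 10010100 = 148
x>>1 = 01001010
XOR  = 11011110 = 222
(x ^ (x >> 1) gives the standard binary-reflected Gray code of x.)

222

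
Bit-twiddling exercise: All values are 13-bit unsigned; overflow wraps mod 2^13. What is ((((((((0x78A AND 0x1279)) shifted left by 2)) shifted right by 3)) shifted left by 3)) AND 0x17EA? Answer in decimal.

32

0x78A = 0011110001010
0x1279 = 1001001111001
→ AND → 0001000001000 = 520
→ shifted left by 2 (mod 2^13) → 0100000100000 = 2080
→ shifted right by 3 → 0000100000100 = 260
→ shifted left by 3 (mod 2^13) → 0100000100000 = 2080
0x17EA = 1011111101010
→ AND → 0000000100000 = 32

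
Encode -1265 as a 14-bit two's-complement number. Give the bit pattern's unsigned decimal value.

15119

1265 in 14 bits: 00010011110001
Invert: 11101100001110
Add 1:  11101100001111 = 15119
(Check: 2^14 - 1265 = 16384 - 1265 = 15119.)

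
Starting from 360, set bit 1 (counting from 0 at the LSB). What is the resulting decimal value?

362

x = 101101000
bit 1 is currently 0; set it via x | (1 << 1) = x | 2
→ 101101010 = 362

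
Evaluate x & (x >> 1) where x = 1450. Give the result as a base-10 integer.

x = 10110101010 = 1450
x>>1 = 01011010101
AND  = 00010000000 = 128
(x & (x >> 1) has a 1 wherever x has two consecutive 1 bits.)

128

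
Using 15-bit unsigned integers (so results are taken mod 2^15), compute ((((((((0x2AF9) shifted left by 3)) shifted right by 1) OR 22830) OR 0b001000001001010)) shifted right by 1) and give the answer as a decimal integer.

0x2AF9 = 010101011111001
→ shifted left by 3 (mod 2^15) → 101011111001000 = 22472
→ shifted right by 1 → 010101111100100 = 11236
22830 = 101100100101110
→ OR → 111101111101110 = 31726
0b001000001001010 = 001000001001010
→ OR → 111101111101110 = 31726
→ shifted right by 1 → 011110111110111 = 15863

15863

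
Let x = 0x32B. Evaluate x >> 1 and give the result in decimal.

0x32B = 1100101011
shift right by 1 → 0110010101 = 405
(equivalently, floor(811 / 2))

405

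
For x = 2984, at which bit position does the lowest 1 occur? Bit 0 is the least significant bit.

3

2984 = 101110101000
Trailing zeros: 3, so the lowest set bit is bit 3 (value 8).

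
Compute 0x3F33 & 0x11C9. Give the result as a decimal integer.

0x3F33 = 11111100110011
0x11C9 = 01000111001001
AND → 01000100000001 = 4353

4353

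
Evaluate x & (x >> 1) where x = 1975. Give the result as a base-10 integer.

x = 11110110111 = 1975
x>>1 = 01111011011
AND  = 01110010011 = 915
(x & (x >> 1) has a 1 wherever x has two consecutive 1 bits.)

915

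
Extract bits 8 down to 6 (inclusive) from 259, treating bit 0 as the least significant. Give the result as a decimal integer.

4

v = 100000011
Shift right by 6: 100
Mask low 3 bits: 100 = 4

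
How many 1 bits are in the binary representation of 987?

8

987 = 1111011011
Count the 1s: 1 + 1 + 1 + 1 + 1 + 1 + 1 + 1 = 8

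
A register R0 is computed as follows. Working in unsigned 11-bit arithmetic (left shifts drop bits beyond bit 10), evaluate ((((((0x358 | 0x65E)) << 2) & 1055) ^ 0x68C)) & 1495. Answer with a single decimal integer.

0x358 = 01101011000
0x65E = 11001011110
→ | → 11101011110 = 1886
→ << 2 (mod 2^11) → 10101111000 = 1400
1055 = 10000011111
→ & → 10000011000 = 1048
0x68C = 11010001100
→ ^ → 01010010100 = 660
1495 = 10111010111
→ & → 00010010100 = 148

148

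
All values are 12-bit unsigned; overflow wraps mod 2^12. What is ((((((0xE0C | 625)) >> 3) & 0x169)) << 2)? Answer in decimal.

0xE0C = 111000001100
625 = 001001110001
→ | → 111001111101 = 3709
→ >> 3 → 000111001111 = 463
0x169 = 000101101001
→ & → 000101001001 = 329
→ << 2 (mod 2^12) → 010100100100 = 1316

1316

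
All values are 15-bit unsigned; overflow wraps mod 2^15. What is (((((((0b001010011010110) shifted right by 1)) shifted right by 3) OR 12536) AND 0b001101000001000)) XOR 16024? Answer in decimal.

0b001010011010110 = 001010011010110
→ shifted right by 1 → 000101001101011 = 2667
→ shifted right by 3 → 000000101001101 = 333
12536 = 011000011111000
→ OR → 011000111111101 = 12797
0b001101000001000 = 001101000001000
→ AND → 001000000001000 = 4104
16024 = 011111010011000
→ XOR → 010111010010000 = 11920

11920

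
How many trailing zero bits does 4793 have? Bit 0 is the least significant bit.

0

4793 = 1001010111001
Trailing zeros: 0, so the lowest set bit is bit 0 (value 1).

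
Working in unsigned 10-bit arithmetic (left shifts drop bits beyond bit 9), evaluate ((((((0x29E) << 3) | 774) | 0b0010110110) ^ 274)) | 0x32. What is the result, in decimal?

758

0x29E = 1010011110
→ << 3 (mod 2^10) → 0011110000 = 240
774 = 1100000110
→ | → 1111110110 = 1014
0b0010110110 = 0010110110
→ | → 1111110110 = 1014
274 = 0100010010
→ ^ → 1011100100 = 740
0x32 = 0000110010
→ | → 1011110110 = 758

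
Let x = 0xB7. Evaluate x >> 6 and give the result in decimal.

0xB7 = 10110111
shift right by 6 → 00000010 = 2
(equivalently, floor(183 / 64))

2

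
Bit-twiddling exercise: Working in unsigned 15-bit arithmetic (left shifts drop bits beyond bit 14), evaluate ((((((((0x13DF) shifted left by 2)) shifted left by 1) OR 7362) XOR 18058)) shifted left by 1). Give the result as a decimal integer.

12512

0x13DF = 001001111011111
→ shifted left by 2 (mod 2^15) → 100111101111100 = 20348
→ shifted left by 1 (mod 2^15) → 001111011111000 = 7928
7362 = 001110011000010
→ OR → 001111011111010 = 7930
18058 = 100011010001010
→ XOR → 101100001110000 = 22640
→ shifted left by 1 (mod 2^15) → 011000011100000 = 12512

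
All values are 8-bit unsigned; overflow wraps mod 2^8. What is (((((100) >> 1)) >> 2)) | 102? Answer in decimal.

110

100 = 01100100
→ >> 1 → 00110010 = 50
→ >> 2 → 00001100 = 12
102 = 01100110
→ | → 01101110 = 110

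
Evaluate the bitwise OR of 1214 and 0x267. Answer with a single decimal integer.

1214 = 10010111110
0x267 = 01001100111
 OR → 11011111111 = 1791

1791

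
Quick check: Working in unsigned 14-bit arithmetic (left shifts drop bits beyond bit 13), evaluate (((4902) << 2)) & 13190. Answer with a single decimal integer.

4902 = 01001100100110
→ << 2 (mod 2^14) → 00110010011000 = 3224
13190 = 11001110000110
→ & → 00000010000000 = 128

128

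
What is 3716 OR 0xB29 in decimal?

4013

3716 = 111010000100
0xB29 = 101100101001
 OR → 111110101101 = 4013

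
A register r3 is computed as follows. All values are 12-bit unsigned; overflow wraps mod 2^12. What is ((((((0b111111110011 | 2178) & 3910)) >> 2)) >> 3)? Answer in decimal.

0b111111110011 = 111111110011
2178 = 100010000010
→ | → 111111110011 = 4083
3910 = 111101000110
→ & → 111101000010 = 3906
→ >> 2 → 001111010000 = 976
→ >> 3 → 000001111010 = 122

122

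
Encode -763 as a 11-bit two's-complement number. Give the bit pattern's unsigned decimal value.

1285

763 in 11 bits: 01011111011
Invert: 10100000100
Add 1:  10100000101 = 1285
(Check: 2^11 - 763 = 2048 - 763 = 1285.)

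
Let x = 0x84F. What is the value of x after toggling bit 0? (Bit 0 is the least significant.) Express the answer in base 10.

x = 0100001001111
bit 0 is currently 1; toggle it via x ^ (1 << 0) = x ^ 1
→ 0100001001110 = 2126

2126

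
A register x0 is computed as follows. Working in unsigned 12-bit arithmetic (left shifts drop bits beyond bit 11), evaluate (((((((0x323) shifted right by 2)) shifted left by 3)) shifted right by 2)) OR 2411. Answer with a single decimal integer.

2555

0x323 = 001100100011
→ shifted right by 2 → 000011001000 = 200
→ shifted left by 3 (mod 2^12) → 011001000000 = 1600
→ shifted right by 2 → 000110010000 = 400
2411 = 100101101011
→ OR → 100111111011 = 2555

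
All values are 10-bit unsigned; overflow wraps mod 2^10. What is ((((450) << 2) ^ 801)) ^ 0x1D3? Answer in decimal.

450 = 0111000010
→ << 2 (mod 2^10) → 1100001000 = 776
801 = 1100100001
→ ^ → 0000101001 = 41
0x1D3 = 0111010011
→ ^ → 0111111010 = 506

506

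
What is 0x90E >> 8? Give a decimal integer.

0x90E = 100100001110
shift right by 8 → 000000001001 = 9
(equivalently, floor(2318 / 256))

9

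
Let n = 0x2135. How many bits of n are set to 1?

6

0x2135 = 10000100110101
Count the 1s: 1 + 1 + 1 + 1 + 1 + 1 = 6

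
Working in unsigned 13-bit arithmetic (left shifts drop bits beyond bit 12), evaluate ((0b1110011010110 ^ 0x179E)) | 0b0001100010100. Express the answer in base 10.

2908

0b1110011010110 = 1110011010110
0x179E = 1011110011110
→ ^ → 0101101001000 = 2888
0b0001100010100 = 0001100010100
→ | → 0101101011100 = 2908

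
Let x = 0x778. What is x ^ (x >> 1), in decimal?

1220

x = 11101111000 = 1912
x>>1 = 01110111100
XOR  = 10011000100 = 1220
(x ^ (x >> 1) gives the standard binary-reflected Gray code of x.)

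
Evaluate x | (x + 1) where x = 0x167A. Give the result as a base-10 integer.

5755

x = 1011001111010 = 5754
x + 1 = 1011001111011
OR    = 1011001111011 = 5755
(x | (x + 1) sets the lowest cleared bit.)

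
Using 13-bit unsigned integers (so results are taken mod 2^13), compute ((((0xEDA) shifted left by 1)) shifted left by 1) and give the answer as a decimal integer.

7016

0xEDA = 0111011011010
→ shifted left by 1 (mod 2^13) → 1110110110100 = 7604
→ shifted left by 1 (mod 2^13) → 1101101101000 = 7016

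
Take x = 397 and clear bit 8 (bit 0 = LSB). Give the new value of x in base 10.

141

x = 110001101
bit 8 is currently 1; clear it via x & ~(1 << 8) = x & ~256
→ 010001101 = 141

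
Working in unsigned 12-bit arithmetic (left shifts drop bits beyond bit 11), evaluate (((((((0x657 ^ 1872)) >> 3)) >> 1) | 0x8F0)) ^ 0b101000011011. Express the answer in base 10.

0x657 = 011001010111
1872 = 011101010000
→ ^ → 000100000111 = 263
→ >> 3 → 000000100000 = 32
→ >> 1 → 000000010000 = 16
0x8F0 = 100011110000
→ | → 100011110000 = 2288
0b101000011011 = 101000011011
→ ^ → 001011101011 = 747

747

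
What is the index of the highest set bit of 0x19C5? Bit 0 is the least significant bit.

12

0x19C5 = 1100111000101
The topmost 1 is at position 12 (since 2^12 = 4096 ≤ 6597 < 8192).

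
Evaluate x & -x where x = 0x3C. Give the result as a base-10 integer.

4

x = 111100 = 60
-x (two's complement) = …000100
AND   = 000100 = 4
(x & -x isolates the lowest set bit of x.)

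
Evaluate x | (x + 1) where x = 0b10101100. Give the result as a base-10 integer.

173

x = 10101100 = 172
x + 1 = 10101101
OR    = 10101101 = 173
(x | (x + 1) sets the lowest cleared bit.)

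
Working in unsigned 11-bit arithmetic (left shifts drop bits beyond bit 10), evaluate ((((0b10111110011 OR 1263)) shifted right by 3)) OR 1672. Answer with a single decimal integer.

1727

0b10111110011 = 10111110011
1263 = 10011101111
→ OR → 10111111111 = 1535
→ shifted right by 3 → 00010111111 = 191
1672 = 11010001000
→ OR → 11010111111 = 1727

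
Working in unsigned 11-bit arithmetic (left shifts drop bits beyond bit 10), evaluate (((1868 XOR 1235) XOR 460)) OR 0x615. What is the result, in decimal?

1623

1868 = 11101001100
1235 = 10011010011
→ XOR → 01110011111 = 927
460 = 00111001100
→ XOR → 01001010011 = 595
0x615 = 11000010101
→ OR → 11001010111 = 1623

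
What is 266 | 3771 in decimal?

4027

266 = 000100001010
3771 = 111010111011
 OR → 111110111011 = 4027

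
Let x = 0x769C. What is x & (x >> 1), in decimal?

x = 111011010011100 = 30364
x>>1 = 011101101001110
AND  = 011001000001100 = 12812
(x & (x >> 1) has a 1 wherever x has two consecutive 1 bits.)

12812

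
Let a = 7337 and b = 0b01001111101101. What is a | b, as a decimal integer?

8173

7337 = 1110010101001
b = 1001111101101
 OR → 1111111101101 = 8173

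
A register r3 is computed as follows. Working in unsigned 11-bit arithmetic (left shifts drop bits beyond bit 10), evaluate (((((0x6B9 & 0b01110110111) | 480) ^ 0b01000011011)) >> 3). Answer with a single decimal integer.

61

0x6B9 = 11010111001
0b01110110111 = 01110110111
→ & → 01010110001 = 689
480 = 00111100000
→ | → 01111110001 = 1009
0b01000011011 = 01000011011
→ ^ → 00111101010 = 490
→ >> 3 → 00000111101 = 61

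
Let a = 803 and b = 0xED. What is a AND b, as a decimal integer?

803 = 1100100011
0xED = 0011101101
AND → 0000100001 = 33

33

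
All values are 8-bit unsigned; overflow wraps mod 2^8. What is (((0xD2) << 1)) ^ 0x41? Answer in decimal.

229

0xD2 = 11010010
→ << 1 (mod 2^8) → 10100100 = 164
0x41 = 01000001
→ ^ → 11100101 = 229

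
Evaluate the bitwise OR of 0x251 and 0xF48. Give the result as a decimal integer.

3929

0x251 = 001001010001
0xF48 = 111101001000
 OR → 111101011001 = 3929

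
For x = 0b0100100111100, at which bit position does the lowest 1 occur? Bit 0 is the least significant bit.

2

0b0100100111100 = 100100111100
Trailing zeros: 2, so the lowest set bit is bit 2 (value 4).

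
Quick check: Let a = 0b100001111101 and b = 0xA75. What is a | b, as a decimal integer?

a = 100001111101
0xA75 = 101001110101
 OR → 101001111101 = 2685

2685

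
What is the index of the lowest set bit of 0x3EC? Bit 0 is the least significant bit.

2

0x3EC = 1111101100
Trailing zeros: 2, so the lowest set bit is bit 2 (value 4).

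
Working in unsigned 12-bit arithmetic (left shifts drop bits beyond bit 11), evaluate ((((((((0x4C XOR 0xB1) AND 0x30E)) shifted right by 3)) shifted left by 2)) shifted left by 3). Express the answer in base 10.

0x4C = 000001001100
0xB1 = 000010110001
→ XOR → 000011111101 = 253
0x30E = 001100001110
→ AND → 000000001100 = 12
→ shifted right by 3 → 000000000001 = 1
→ shifted left by 2 (mod 2^12) → 000000000100 = 4
→ shifted left by 3 (mod 2^12) → 000000100000 = 32

32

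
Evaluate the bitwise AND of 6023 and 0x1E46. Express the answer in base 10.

6023 = 1011110000111
0x1E46 = 1111001000110
AND → 1011000000110 = 5638

5638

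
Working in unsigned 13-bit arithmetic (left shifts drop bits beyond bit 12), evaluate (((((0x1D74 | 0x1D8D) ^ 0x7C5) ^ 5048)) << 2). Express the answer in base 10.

0x1D74 = 1110101110100
0x1D8D = 1110110001101
→ | → 1110111111101 = 7677
0x7C5 = 0011111000101
→ ^ → 1101000111000 = 6712
5048 = 1001110111000
→ ^ → 0100110000000 = 2432
→ << 2 (mod 2^13) → 0011000000000 = 1536

1536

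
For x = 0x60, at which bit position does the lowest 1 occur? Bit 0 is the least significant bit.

5

0x60 = 1100000
Trailing zeros: 5, so the lowest set bit is bit 5 (value 32).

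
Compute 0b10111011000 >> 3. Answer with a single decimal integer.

187

x = 10111011000
shift right by 3 → 00010111011 = 187
(equivalently, floor(1496 / 8))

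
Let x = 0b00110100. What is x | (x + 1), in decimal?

x = 110100 = 52
x + 1 = 110101
OR    = 110101 = 53
(x | (x + 1) sets the lowest cleared bit.)

53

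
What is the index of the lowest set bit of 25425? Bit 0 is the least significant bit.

0

25425 = 110001101010001
Trailing zeros: 0, so the lowest set bit is bit 0 (value 1).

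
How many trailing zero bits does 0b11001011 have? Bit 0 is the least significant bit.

0b11001011 = 11001011
Trailing zeros: 0, so the lowest set bit is bit 0 (value 1).

0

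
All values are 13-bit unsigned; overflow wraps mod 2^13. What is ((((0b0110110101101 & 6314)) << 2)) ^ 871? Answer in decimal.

0b0110110101101 = 0110110101101
6314 = 1100010101010
→ & → 0100010101000 = 2216
→ << 2 (mod 2^13) → 0001010100000 = 672
871 = 0001101100111
→ ^ → 0000111000111 = 455

455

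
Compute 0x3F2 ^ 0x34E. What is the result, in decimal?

0x3F2 = 1111110010
0x34E = 1101001110
XOR → 0010111100 = 188

188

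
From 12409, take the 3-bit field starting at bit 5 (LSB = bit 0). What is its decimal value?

3

v = 0011000001111001
Shift right by 5: 00110000011
Mask low 3 bits: 011 = 3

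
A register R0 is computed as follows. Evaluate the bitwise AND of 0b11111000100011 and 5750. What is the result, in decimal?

a = 11111000100011
5750 = 01011001110110
AND → 01011000100010 = 5666

5666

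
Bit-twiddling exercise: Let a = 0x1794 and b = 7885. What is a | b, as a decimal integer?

8157

0x1794 = 1011110010100
7885 = 1111011001101
 OR → 1111111011101 = 8157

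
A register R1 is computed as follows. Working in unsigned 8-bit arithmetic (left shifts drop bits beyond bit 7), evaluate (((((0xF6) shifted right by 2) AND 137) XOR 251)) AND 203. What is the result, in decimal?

0xF6 = 11110110
→ shifted right by 2 → 00111101 = 61
137 = 10001001
→ AND → 00001001 = 9
251 = 11111011
→ XOR → 11110010 = 242
203 = 11001011
→ AND → 11000010 = 194

194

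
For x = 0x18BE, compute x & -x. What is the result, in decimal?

2

x = 1100010111110 = 6334
-x (two's complement) = …0011101000010
AND   = 0000000000010 = 2
(x & -x isolates the lowest set bit of x.)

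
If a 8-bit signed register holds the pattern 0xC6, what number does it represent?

-58

pattern = 11000110 (MSB is 1 ⇒ negative)
Invert: 00111001, add 1 → 00111010 = 58, so the value is -58.
(Equivalently: 198 - 2^8 = 198 - 256 = -58.)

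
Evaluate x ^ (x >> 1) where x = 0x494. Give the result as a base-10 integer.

x = 10010010100 = 1172
x>>1 = 01001001010
XOR  = 11011011110 = 1758
(x ^ (x >> 1) gives the standard binary-reflected Gray code of x.)

1758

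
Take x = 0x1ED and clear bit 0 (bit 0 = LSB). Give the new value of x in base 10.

x = 111101101
bit 0 is currently 1; clear it via x & ~(1 << 0) = x & ~1
→ 111101100 = 492

492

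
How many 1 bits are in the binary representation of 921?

6

921 = 1110011001
Count the 1s: 1 + 1 + 1 + 1 + 1 + 1 = 6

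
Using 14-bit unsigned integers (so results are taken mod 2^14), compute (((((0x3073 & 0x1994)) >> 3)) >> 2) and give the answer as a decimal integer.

0x3073 = 11000001110011
0x1994 = 01100110010100
→ & → 01000000010000 = 4112
→ >> 3 → 00001000000010 = 514
→ >> 2 → 00000010000000 = 128

128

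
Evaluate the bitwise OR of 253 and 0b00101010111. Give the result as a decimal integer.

511

253 = 011111101
b = 101010111
 OR → 111111111 = 511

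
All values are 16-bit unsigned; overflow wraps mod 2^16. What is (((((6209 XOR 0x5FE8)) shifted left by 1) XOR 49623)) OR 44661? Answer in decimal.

6209 = 0001100001000001
0x5FE8 = 0101111111101000
→ XOR → 0100011110101001 = 18345
→ shifted left by 1 (mod 2^16) → 1000111101010010 = 36690
49623 = 1100000111010111
→ XOR → 0100111010000101 = 20101
44661 = 1010111001110101
→ OR → 1110111011110101 = 61173

61173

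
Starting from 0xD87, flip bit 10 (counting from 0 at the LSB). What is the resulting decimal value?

2439

x = 0110110000111
bit 10 is currently 1; toggle it via x ^ (1 << 10) = x ^ 1024
→ 0100110000111 = 2439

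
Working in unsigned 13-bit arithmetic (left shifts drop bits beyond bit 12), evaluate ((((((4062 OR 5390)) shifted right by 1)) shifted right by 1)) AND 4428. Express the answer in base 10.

4062 = 0111111011110
5390 = 1010100001110
→ OR → 1111111011110 = 8158
→ shifted right by 1 → 0111111101111 = 4079
→ shifted right by 1 → 0011111110111 = 2039
4428 = 1000101001100
→ AND → 0000101000100 = 324

324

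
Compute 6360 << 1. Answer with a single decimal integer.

12720

6360 = 01100011011000
shift left by 1 → 11000110110000 = 12720
(equivalently, 6360 × 2^1 = 6360 × 2)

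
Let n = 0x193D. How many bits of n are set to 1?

8

0x193D = 1100100111101
Count the 1s: 1 + 1 + 1 + 1 + 1 + 1 + 1 + 1 = 8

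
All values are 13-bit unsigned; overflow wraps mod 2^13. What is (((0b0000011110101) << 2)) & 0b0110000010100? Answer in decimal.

0b0000011110101 = 0000011110101
→ << 2 (mod 2^13) → 0001111010100 = 980
0b0110000010100 = 0110000010100
→ & → 0000000010100 = 20

20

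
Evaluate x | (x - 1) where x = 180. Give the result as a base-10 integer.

183

x = 10110100 = 180
x - 1 = 10110011
OR    = 10110111 = 183
(x | (x - 1) sets all bits below the lowest set bit.)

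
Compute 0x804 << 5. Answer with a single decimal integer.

65664

0x804 = 00000100000000100
shift left by 5 → 10000000010000000 = 65664
(equivalently, 2052 × 2^5 = 2052 × 32)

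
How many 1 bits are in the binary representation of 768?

2

768 = 1100000000
Count the 1s: 1 + 1 = 2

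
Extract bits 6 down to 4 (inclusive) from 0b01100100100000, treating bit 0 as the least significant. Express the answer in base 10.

v = 01100100100000
Shift right by 4: 0110010010
Mask low 3 bits: 010 = 2

2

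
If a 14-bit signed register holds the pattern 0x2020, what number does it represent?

pattern = 10000000100000 (MSB is 1 ⇒ negative)
Invert: 01111111011111, add 1 → 01111111100000 = 8160, so the value is -8160.
(Equivalently: 8224 - 2^14 = 8224 - 16384 = -8160.)

-8160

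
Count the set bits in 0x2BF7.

11

0x2BF7 = 10101111110111
Count the 1s: 1 + 1 + 1 + 1 + 1 + 1 + 1 + 1 + 1 + 1 + 1 = 11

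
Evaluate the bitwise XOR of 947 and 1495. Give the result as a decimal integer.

1636

947 = 01110110011
1495 = 10111010111
XOR → 11001100100 = 1636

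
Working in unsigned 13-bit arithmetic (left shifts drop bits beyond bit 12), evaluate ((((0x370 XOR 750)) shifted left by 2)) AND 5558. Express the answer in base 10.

0x370 = 0001101110000
750 = 0001011101110
→ XOR → 0000110011110 = 414
→ shifted left by 2 (mod 2^13) → 0011001111000 = 1656
5558 = 1010110110110
→ AND → 0010000110000 = 1072

1072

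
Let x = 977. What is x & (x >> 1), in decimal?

x = 1111010001 = 977
x>>1 = 0111101000
AND  = 0111000000 = 448
(x & (x >> 1) has a 1 wherever x has two consecutive 1 bits.)

448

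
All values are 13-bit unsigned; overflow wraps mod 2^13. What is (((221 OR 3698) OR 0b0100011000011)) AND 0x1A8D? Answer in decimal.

221 = 0000011011101
3698 = 0111001110010
→ OR → 0111011111111 = 3839
0b0100011000011 = 0100011000011
→ OR → 0111011111111 = 3839
0x1A8D = 1101010001101
→ AND → 0101010001101 = 2701

2701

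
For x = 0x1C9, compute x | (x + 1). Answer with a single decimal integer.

x = 111001001 = 457
x + 1 = 111001010
OR    = 111001011 = 459
(x | (x + 1) sets the lowest cleared bit.)

459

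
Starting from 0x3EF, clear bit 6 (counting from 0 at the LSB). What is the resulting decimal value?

943

x = 1111101111
bit 6 is currently 1; clear it via x & ~(1 << 6) = x & ~64
→ 1110101111 = 943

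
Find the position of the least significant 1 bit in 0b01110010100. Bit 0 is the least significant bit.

2

0b01110010100 = 1110010100
Trailing zeros: 2, so the lowest set bit is bit 2 (value 4).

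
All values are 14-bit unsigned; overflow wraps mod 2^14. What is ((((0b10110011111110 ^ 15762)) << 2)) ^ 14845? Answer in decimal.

15437

0b10110011111110 = 10110011111110
15762 = 11110110010010
→ ^ → 01000101101100 = 4460
→ << 2 (mod 2^14) → 00010110110000 = 1456
14845 = 11100111111101
→ ^ → 11110001001101 = 15437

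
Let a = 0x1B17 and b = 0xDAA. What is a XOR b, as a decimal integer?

0x1B17 = 1101100010111
0xDAA = 0110110101010
XOR → 1011010111101 = 5821

5821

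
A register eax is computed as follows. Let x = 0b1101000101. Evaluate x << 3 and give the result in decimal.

6696

x = 0001101000101
shift left by 3 → 1101000101000 = 6696
(equivalently, 837 × 2^3 = 837 × 8)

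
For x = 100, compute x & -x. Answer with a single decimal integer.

4

x = 1100100 = 100
-x (two's complement) = …0011100
AND   = 0000100 = 4
(x & -x isolates the lowest set bit of x.)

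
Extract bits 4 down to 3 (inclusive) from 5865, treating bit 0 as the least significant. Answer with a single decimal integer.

v = 01011011101001
Shift right by 3: 01011011101
Mask low 2 bits: 01 = 1

1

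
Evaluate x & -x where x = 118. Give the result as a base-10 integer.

x = 1110110 = 118
-x (two's complement) = …0001010
AND   = 0000010 = 2
(x & -x isolates the lowest set bit of x.)

2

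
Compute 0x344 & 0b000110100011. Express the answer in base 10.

256

0x344 = 1101000100
b = 0110100011
AND → 0100000000 = 256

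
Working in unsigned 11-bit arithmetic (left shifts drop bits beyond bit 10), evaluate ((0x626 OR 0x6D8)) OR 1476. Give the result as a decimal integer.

2046

0x626 = 11000100110
0x6D8 = 11011011000
→ OR → 11011111110 = 1790
1476 = 10111000100
→ OR → 11111111110 = 2046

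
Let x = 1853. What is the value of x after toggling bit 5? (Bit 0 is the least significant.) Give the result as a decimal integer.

x = 11100111101
bit 5 is currently 1; toggle it via x ^ (1 << 5) = x ^ 32
→ 11100011101 = 1821

1821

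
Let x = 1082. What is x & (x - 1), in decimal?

x = 10000111010 = 1082
x - 1 = 10000111001
AND   = 10000111000 = 1080
(x & (x - 1) clears the lowest set bit of x.)

1080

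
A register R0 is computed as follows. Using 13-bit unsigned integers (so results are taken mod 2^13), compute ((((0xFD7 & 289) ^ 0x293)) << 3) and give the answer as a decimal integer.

0xFD7 = 0111111010111
289 = 0000100100001
→ & → 0000100000001 = 257
0x293 = 0001010010011
→ ^ → 0001110010010 = 914
→ << 3 (mod 2^13) → 1110010010000 = 7312

7312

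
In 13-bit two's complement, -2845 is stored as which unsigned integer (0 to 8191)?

2845 in 13 bits: 0101100011101
Invert: 1010011100010
Add 1:  1010011100011 = 5347
(Check: 2^13 - 2845 = 8192 - 2845 = 5347.)

5347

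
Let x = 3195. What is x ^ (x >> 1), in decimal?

x = 110001111011 = 3195
x>>1 = 011000111101
XOR  = 101001000110 = 2630
(x ^ (x >> 1) gives the standard binary-reflected Gray code of x.)

2630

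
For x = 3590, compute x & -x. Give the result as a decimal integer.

x = 111000000110 = 3590
-x (two's complement) = …000111111010
AND   = 000000000010 = 2
(x & -x isolates the lowest set bit of x.)

2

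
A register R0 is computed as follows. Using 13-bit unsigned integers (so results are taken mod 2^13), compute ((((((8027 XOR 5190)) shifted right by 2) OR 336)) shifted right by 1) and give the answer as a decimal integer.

491

8027 = 1111101011011
5190 = 1010001000110
→ XOR → 0101100011101 = 2845
→ shifted right by 2 → 0001011000111 = 711
336 = 0000101010000
→ OR → 0001111010111 = 983
→ shifted right by 1 → 0000111101011 = 491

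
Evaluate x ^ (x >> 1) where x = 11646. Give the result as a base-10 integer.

15297

x = 10110101111110 = 11646
x>>1 = 01011010111111
XOR  = 11101111000001 = 15297
(x ^ (x >> 1) gives the standard binary-reflected Gray code of x.)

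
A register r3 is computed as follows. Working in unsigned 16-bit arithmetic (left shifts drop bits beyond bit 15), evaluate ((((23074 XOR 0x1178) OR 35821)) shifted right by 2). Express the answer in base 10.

13055

23074 = 0101101000100010
0x1178 = 0001000101111000
→ XOR → 0100101101011010 = 19290
35821 = 1000101111101101
→ OR → 1100101111111111 = 52223
→ shifted right by 2 → 0011001011111111 = 13055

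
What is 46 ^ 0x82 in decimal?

46 = 00101110
0x82 = 10000010
XOR → 10101100 = 172

172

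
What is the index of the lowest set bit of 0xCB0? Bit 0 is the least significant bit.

4

0xCB0 = 110010110000
Trailing zeros: 4, so the lowest set bit is bit 4 (value 16).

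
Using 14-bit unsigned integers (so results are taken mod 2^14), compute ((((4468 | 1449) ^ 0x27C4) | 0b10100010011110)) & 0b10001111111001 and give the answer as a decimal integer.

4468 = 01000101110100
1449 = 00010110101001
→ | → 01010111111101 = 5629
0x27C4 = 10011111000100
→ ^ → 11001000111001 = 12857
0b10100010011110 = 10100010011110
→ | → 11101010111111 = 15039
0b10001111111001 = 10001111111001
→ & → 10001010111001 = 8889

8889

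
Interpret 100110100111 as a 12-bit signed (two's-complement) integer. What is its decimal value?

pattern = 100110100111 (MSB is 1 ⇒ negative)
Invert: 011001011000, add 1 → 011001011001 = 1625, so the value is -1625.
(Equivalently: 2471 - 2^12 = 2471 - 4096 = -1625.)

-1625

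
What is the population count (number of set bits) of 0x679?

7

0x679 = 11001111001
Count the 1s: 1 + 1 + 1 + 1 + 1 + 1 + 1 = 7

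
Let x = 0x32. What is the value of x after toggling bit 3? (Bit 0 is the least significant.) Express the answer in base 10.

58

x = 000110010
bit 3 is currently 0; toggle it via x ^ (1 << 3) = x ^ 8
→ 000111010 = 58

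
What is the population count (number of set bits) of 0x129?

4

0x129 = 100101001
Count the 1s: 1 + 1 + 1 + 1 = 4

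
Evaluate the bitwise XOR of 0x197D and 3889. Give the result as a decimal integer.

5708

0x197D = 1100101111101
3889 = 0111100110001
XOR → 1011001001100 = 5708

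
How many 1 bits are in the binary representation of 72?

72 = 1001000
Count the 1s: 1 + 1 = 2

2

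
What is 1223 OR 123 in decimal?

1279

1223 = 10011000111
123 = 00001111011
 OR → 10011111111 = 1279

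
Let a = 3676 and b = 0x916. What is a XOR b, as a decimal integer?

1866

3676 = 111001011100
0x916 = 100100010110
XOR → 011101001010 = 1866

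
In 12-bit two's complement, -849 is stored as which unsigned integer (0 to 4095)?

3247

849 in 12 bits: 001101010001
Invert: 110010101110
Add 1:  110010101111 = 3247
(Check: 2^12 - 849 = 4096 - 849 = 3247.)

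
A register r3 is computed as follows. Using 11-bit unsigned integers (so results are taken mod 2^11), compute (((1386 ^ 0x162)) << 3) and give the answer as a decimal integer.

64

1386 = 10101101010
0x162 = 00101100010
→ ^ → 10000001000 = 1032
→ << 3 (mod 2^11) → 00001000000 = 64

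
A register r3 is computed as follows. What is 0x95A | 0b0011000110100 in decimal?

3966

0x95A = 100101011010
b = 011000110100
 OR → 111101111110 = 3966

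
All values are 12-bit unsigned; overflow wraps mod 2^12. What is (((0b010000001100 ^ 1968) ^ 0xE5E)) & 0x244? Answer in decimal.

64

0b010000001100 = 010000001100
1968 = 011110110000
→ ^ → 001110111100 = 956
0xE5E = 111001011110
→ ^ → 110111100010 = 3554
0x244 = 001001000100
→ & → 000001000000 = 64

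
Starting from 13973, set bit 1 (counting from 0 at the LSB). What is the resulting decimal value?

13975

x = 11011010010101
bit 1 is currently 0; set it via x | (1 << 1) = x | 2
→ 11011010010111 = 13975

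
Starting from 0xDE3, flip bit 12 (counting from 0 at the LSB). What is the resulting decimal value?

7651

x = 0110111100011
bit 12 is currently 0; toggle it via x ^ (1 << 12) = x ^ 4096
→ 1110111100011 = 7651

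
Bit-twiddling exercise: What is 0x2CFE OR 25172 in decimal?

28414

0x2CFE = 010110011111110
25172 = 110001001010100
 OR → 110111011111110 = 28414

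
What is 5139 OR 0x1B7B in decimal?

8059

5139 = 1010000010011
0x1B7B = 1101101111011
 OR → 1111101111011 = 8059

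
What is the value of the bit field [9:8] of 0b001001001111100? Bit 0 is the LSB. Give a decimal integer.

2

v = 001001001111100
Shift right by 8: 0010010
Mask low 2 bits: 10 = 2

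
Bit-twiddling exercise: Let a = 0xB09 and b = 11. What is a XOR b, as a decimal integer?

2818

0xB09 = 101100001001
11 = 000000001011
XOR → 101100000010 = 2818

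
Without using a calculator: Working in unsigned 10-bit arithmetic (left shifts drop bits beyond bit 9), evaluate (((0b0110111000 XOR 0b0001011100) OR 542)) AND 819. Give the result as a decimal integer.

0b0110111000 = 0110111000
0b0001011100 = 0001011100
→ XOR → 0111100100 = 484
542 = 1000011110
→ OR → 1111111110 = 1022
819 = 1100110011
→ AND → 1100110010 = 818

818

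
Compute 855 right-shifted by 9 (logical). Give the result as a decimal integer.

1

855 = 1101010111
shift right by 9 → 0000000001 = 1
(equivalently, floor(855 / 512))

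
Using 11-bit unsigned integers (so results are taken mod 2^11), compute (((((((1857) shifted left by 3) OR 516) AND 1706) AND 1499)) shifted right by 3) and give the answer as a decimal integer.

1857 = 11101000001
→ shifted left by 3 (mod 2^11) → 01000001000 = 520
516 = 01000000100
→ OR → 01000001100 = 524
1706 = 11010101010
→ AND → 01000001000 = 520
1499 = 10111011011
→ AND → 00000001000 = 8
→ shifted right by 3 → 00000000001 = 1

1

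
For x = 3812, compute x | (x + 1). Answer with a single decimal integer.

3813

x = 111011100100 = 3812
x + 1 = 111011100101
OR    = 111011100101 = 3813
(x | (x + 1) sets the lowest cleared bit.)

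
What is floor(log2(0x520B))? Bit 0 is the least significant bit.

14

0x520B = 101001000001011
The topmost 1 is at position 14 (since 2^14 = 16384 ≤ 21003 < 32768).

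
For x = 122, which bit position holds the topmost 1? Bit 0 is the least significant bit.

6

122 = 1111010
The topmost 1 is at position 6 (since 2^6 = 64 ≤ 122 < 128).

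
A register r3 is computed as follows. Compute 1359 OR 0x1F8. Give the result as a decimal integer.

1359 = 10101001111
0x1F8 = 00111111000
 OR → 10111111111 = 1535

1535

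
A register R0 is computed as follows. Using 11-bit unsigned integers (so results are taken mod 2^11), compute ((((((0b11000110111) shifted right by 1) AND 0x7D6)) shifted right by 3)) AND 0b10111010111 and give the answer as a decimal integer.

66

0b11000110111 = 11000110111
→ shifted right by 1 → 01100011011 = 795
0x7D6 = 11111010110
→ AND → 01100010010 = 786
→ shifted right by 3 → 00001100010 = 98
0b10111010111 = 10111010111
→ AND → 00001000010 = 66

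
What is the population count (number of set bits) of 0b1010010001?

4

n = 1010010001
Count the 1s: 1 + 1 + 1 + 1 = 4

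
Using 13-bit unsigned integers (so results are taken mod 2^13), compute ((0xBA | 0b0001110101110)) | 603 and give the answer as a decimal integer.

0xBA = 0000010111010
0b0001110101110 = 0001110101110
→ | → 0001110111110 = 958
603 = 0001001011011
→ | → 0001111111111 = 1023

1023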